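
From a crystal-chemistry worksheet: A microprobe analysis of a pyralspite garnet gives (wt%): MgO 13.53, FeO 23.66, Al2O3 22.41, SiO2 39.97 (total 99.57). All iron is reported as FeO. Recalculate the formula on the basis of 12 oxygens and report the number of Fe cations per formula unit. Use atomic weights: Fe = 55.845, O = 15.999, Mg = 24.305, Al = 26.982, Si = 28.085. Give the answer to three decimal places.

1.489 Fe apfu

MgO: 13.53/40.304 = 0.33570 mol → 0.33570 mol Mg, 0.33570 mol O.
FeO: 23.66/71.844 = 0.32932 mol → 0.32932 mol Fe, 0.32932 mol O.
Al2O3: 22.41/101.961 = 0.21979 mol → 0.43958 mol Al, 0.65937 mol O.
SiO2: 39.97/60.083 = 0.66525 mol → 0.66525 mol Si, 1.33050 mol O.
Total oxygen = 2.65489 mol. Normalization factor = 12/2.65489 = 4.51996.
Fe per 12 O = 0.32932 × 4.51996 = 1.489.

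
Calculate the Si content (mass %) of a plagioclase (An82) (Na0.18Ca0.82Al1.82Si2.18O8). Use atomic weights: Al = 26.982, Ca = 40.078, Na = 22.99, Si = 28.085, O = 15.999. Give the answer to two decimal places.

22.24 mass %

Molar mass of Na0.18Ca0.82Al1.82Si2.18O8: 0.18×22.99 + 0.82×40.078 + 1.82×26.982 + 2.18×28.085 + 8×15.999 = 275.327 g/mol.
Mass of Si per formula unit: 2.18 × 28.085 = 61.225 g.
Weight fraction Si = 61.225 / 275.327 = 0.2224.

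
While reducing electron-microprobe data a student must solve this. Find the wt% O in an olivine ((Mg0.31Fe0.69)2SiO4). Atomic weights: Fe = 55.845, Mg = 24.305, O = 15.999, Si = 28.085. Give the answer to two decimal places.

Molar mass of (Mg0.31Fe0.69)2SiO4: 0.62·24.305 + 1.38·55.845 + 1·28.085 + 4·15.999 = 184.216 g/mol.
Mass of O per formula unit: 4 × 15.999 = 63.996 g.
Weight fraction O = 63.996 / 184.216 = 0.3474.

34.74 weight percent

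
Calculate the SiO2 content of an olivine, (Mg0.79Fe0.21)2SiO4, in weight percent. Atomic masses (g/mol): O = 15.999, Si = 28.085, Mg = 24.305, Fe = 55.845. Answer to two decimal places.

39.03 wt%

M((Mg0.79Fe0.21)2SiO4) = 153.938 g/mol; M(SiO2) = 60.083 g/mol.
Moles SiO2 per formula unit = 1 Si ÷ 1 = 1.0000.
SiO2 fraction = (1.0000 × 60.083) / 153.938 = 60.083/153.938 = 0.3903.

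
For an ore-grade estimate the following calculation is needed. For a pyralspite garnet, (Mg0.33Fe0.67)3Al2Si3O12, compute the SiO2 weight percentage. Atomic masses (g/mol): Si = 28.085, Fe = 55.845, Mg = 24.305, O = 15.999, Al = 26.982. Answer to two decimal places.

M((Mg0.33Fe0.67)3Al2Si3O12) = 466.517 g/mol; M(SiO2) = 60.083 g/mol.
Moles SiO2 per formula unit = 3 Si ÷ 1 = 3.0000.
SiO2 fraction = (3.0000 × 60.083) / 466.517 = 180.249/466.517 = 0.3864.

38.64 wt%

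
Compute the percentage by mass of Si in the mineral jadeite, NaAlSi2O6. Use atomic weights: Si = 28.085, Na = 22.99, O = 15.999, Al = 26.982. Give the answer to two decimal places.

Molar mass of NaAlSi2O6: 1×22.99 + 1×26.982 + 2×28.085 + 6×15.999 = 202.136 g/mol.
Mass of Si per formula unit: 2 × 28.085 = 56.170 g.
Weight fraction Si = 56.170 / 202.136 = 0.2779.

27.79 weight percent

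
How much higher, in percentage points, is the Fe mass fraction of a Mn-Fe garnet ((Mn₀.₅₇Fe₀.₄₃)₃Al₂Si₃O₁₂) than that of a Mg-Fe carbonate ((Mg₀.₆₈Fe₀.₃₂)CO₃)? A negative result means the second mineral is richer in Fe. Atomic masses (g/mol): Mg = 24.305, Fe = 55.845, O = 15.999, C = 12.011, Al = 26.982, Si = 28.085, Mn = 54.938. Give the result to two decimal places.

M((Mn₀.₅₇Fe₀.₄₃)₃Al₂Si₃O₁₂) = 496.191 g/mol, so wt% Fe = 72.040/496.191 × 100 = 14.52%.
M((Mg₀.₆₈Fe₀.₃₂)CO₃) = 94.406 g/mol, so wt% Fe = 17.870/94.406 × 100 = 18.93%.
14.52 − 18.93 = -4.41 pp.

-4.41 percentage points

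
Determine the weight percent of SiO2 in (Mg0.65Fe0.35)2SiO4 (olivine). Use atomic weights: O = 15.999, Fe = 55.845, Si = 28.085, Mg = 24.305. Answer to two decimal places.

36.91 wt%

Molar mass of (Mg0.65Fe0.35)2SiO4 = 1.30·24.305 + 0.70·55.845 + 1·28.085 + 4·15.999 = 162.769 g/mol.
Each formula unit contains 1 Si, equivalent to 1/1 = 1.0000 mol SiO2.
M(SiO2) = 1×28.085 + 2×15.999 = 60.083 g/mol.
Mass of SiO2 per formula unit = 1.0000 × 60.083 = 60.083 g.
SiO2 wt% = 60.083 / 162.769 × 100 = 36.91%.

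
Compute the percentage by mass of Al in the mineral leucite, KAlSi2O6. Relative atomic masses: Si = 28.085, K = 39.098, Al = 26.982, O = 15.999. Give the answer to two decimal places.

M(KAlSi2O6) = 218.244 g/mol.
Al contributes 1 × 26.982 = 26.982 g per mole.
26.982/218.244 = 0.1236 → 12.36%.

12.36 mass %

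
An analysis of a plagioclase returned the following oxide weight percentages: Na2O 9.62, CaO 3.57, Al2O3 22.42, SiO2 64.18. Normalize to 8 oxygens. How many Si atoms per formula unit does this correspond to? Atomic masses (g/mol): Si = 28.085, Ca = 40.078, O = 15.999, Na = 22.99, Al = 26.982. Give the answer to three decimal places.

2.834 Si apfu

9.62 wt% Na2O ÷ 61.979 g/mol = 0.15521 mol, giving 0.31042 Na and 0.15521 O.
3.57 wt% CaO ÷ 56.077 g/mol = 0.06366 mol, giving 0.06366 Ca and 0.06366 O.
22.42 wt% Al2O3 ÷ 101.961 g/mol = 0.21989 mol, giving 0.43978 Al and 0.65967 O.
64.18 wt% SiO2 ÷ 60.083 g/mol = 1.06819 mol, giving 1.06819 Si and 2.13638 O.
Oxygen sums to 3.01492; scaling by 8/3.01492 = 2.65347 puts the formula on 8 O.
Si: 1.06819 × 2.65347 = 2.834 atoms per formula unit.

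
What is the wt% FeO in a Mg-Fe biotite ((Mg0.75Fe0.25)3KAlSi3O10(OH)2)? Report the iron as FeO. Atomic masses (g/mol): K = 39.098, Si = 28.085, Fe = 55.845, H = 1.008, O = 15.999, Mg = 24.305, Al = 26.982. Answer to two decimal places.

Molar mass of (Mg0.75Fe0.25)3KAlSi3O10(OH)2 = 2.25×24.305 + 0.75×55.845 + 1×39.098 + 1×26.982 + 3×28.085 + 12×15.999 + 2×1.008 = 440.909 g/mol.
Each formula unit contains 0.75 Fe, equivalent to 0.75/1 = 0.7500 mol FeO.
M(FeO) = 1×55.845 + 1×15.999 = 71.844 g/mol.
Mass of FeO per formula unit = 0.7500 × 71.844 = 53.883 g.
FeO wt% = 53.883 / 440.909 × 100 = 12.22%.

12.22 wt%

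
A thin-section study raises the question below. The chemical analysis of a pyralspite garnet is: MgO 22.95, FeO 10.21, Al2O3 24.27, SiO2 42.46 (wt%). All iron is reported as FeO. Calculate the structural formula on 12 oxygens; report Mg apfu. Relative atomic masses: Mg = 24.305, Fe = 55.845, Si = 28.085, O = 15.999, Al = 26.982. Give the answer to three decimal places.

MgO (M=40.304): mol = 0.56942; Mg = 0.56942, O = 0.56942.
FeO (M=71.844): mol = 0.14211; Fe = 0.14211, O = 0.14211.
Al2O3 (M=101.961): mol = 0.23803; Al = 0.47606, O = 0.71409.
SiO2 (M=60.083): mol = 0.70669; Si = 0.70669, O = 1.41338.
ΣO = 2.83900; factor = 12/ΣO = 4.22684.
Mg apfu = 0.56942 × 4.22684 = 2.407.

2.407 Mg apfu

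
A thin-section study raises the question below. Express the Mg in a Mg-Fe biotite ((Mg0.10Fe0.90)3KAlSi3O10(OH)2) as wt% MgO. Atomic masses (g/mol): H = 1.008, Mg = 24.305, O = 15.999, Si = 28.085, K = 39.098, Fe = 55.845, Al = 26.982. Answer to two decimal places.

2.41 wt%

Formula mass = 502.412 g/mol.
0.30 Mg → 0.3000 mol MgO per formula unit; M(MgO) = 40.304, so MgO mass = 12.091 g.
12.091/502.412 × 100 = 2.41 wt%.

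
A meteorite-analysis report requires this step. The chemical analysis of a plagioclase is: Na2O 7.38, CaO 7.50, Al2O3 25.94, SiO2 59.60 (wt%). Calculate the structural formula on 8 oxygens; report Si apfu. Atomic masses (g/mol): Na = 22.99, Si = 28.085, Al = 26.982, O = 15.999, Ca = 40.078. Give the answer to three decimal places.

2.645 Si apfu

Na2O (M=61.979): mol = 0.11907; Na = 0.23814, O = 0.11907.
CaO (M=56.077): mol = 0.13374; Ca = 0.13374, O = 0.13374.
Al2O3 (M=101.961): mol = 0.25441; Al = 0.50882, O = 0.76323.
SiO2 (M=60.083): mol = 0.99196; Si = 0.99196, O = 1.98392.
ΣO = 2.99996; factor = 8/ΣO = 2.66670.
Si apfu = 0.99196 × 2.66670 = 2.645.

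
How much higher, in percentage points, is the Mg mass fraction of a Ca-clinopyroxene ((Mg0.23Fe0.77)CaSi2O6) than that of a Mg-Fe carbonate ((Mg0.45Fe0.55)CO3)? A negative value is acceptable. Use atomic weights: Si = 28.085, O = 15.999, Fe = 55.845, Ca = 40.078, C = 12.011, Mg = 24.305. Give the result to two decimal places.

M((Mg0.23Fe0.77)CaSi2O6) = 240.833 g/mol, so wt% Mg = 5.590/240.833 × 100 = 2.32%.
M((Mg0.45Fe0.55)CO3) = 101.660 g/mol, so wt% Mg = 10.937/101.660 × 100 = 10.76%.
2.32 − 10.76 = -8.44 pp.

-8.44 percentage points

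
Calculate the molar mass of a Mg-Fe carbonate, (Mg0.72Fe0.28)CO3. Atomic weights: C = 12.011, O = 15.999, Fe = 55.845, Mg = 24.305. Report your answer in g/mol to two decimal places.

93.14 g/mol

The formula mass is the sum 0.72(24.305) + 0.28(55.845) + 1(12.011) + 3(15.999).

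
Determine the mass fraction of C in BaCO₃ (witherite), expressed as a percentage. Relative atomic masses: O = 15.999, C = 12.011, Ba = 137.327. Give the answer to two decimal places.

Formula mass = 1×137.327 + 1×12.011 + 3×15.999 = 197.335 g/mol, of which 12.011 g is C.
So C makes up 12.011/197.335 = 0.0609 of the mass, i.e. 6.09%.

6.09 weight percent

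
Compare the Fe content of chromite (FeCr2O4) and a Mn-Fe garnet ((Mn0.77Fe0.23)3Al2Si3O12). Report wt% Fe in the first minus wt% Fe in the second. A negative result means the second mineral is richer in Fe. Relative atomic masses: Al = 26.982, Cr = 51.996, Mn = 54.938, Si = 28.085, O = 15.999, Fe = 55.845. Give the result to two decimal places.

17.18 percentage points

First mineral: 55.845 g Fe in 223.833 g formula = 24.95 wt% Fe.
Second mineral: 38.533 g Fe in 495.647 g formula = 7.77 wt% Fe.
24.95% − 7.77% gives a difference of 17.18 percentage points.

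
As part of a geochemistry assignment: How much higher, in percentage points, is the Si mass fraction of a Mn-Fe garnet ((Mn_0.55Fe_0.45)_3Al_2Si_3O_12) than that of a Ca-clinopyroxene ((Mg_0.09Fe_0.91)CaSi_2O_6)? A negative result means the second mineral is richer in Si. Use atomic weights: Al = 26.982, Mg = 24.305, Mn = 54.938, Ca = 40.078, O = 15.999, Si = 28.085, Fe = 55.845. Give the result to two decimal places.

M((Mn_0.55Fe_0.45)_3Al_2Si_3O_12) = 496.245 g/mol, so wt% Si = 84.255/496.245 × 100 = 16.98%.
M((Mg_0.09Fe_0.91)CaSi_2O_6) = 245.248 g/mol, so wt% Si = 56.170/245.248 × 100 = 22.90%.
16.98 − 22.90 = -5.92 pp.

-5.92 percentage points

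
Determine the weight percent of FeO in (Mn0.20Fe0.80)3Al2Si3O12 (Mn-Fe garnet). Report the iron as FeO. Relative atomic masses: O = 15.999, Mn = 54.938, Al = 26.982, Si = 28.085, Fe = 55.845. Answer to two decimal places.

34.68 wt%

Molar mass of (Mn0.20Fe0.80)3Al2Si3O12 = 0.60·54.938 + 2.40·55.845 + 2·26.982 + 3·28.085 + 12·15.999 = 497.198 g/mol.
Each formula unit contains 2.40 Fe, equivalent to 2.40/1 = 2.4000 mol FeO.
M(FeO) = 1×55.845 + 1×15.999 = 71.844 g/mol.
Mass of FeO per formula unit = 2.4000 × 71.844 = 172.426 g.
FeO wt% = 172.426 / 497.198 × 100 = 34.68%.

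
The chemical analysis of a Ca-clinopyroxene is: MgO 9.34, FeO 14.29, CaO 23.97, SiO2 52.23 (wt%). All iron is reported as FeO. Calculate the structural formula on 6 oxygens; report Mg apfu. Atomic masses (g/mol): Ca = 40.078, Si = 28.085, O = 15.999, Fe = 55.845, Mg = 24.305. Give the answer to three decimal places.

0.535 Mg apfu

MgO: 9.34/40.304 = 0.23174 mol → 0.23174 mol Mg, 0.23174 mol O.
FeO: 14.29/71.844 = 0.19890 mol → 0.19890 mol Fe, 0.19890 mol O.
CaO: 23.97/56.077 = 0.42745 mol → 0.42745 mol Ca, 0.42745 mol O.
SiO2: 52.23/60.083 = 0.86930 mol → 0.86930 mol Si, 1.73860 mol O.
Total oxygen = 2.59669 mol. Normalization factor = 6/2.59669 = 2.31063.
Mg per 6 O = 0.23174 × 2.31063 = 0.535.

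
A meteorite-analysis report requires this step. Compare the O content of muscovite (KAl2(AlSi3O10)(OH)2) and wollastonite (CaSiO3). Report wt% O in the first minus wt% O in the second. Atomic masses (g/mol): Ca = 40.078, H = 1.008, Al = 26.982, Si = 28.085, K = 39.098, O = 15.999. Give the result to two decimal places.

6.88 percentage points

First mineral: 191.988 g O in 398.303 g formula = 48.20 wt% O.
Second mineral: 47.997 g O in 116.160 g formula = 41.32 wt% O.
48.20% − 41.32% gives a difference of 6.88 percentage points.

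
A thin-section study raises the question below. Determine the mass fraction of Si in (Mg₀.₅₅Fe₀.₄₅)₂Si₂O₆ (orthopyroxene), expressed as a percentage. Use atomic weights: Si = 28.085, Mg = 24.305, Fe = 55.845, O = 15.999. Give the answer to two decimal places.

M((Mg₀.₅₅Fe₀.₄₅)₂Si₂O₆) = 229.160 g/mol.
Si contributes 2 × 28.085 = 56.170 g per mole.
56.170/229.160 = 0.2451 → 24.51%.

24.51 weight percent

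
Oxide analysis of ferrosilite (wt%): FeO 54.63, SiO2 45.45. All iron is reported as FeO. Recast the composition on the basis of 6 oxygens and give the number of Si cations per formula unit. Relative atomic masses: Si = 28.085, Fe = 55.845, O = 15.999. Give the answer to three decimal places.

1.997 Si apfu

54.63 wt% FeO ÷ 71.844 g/mol = 0.76040 mol, giving 0.76040 Fe and 0.76040 O.
45.45 wt% SiO2 ÷ 60.083 g/mol = 0.75645 mol, giving 0.75645 Si and 1.51290 O.
Oxygen sums to 2.27330; scaling by 6/2.27330 = 2.63933 puts the formula on 6 O.
Si: 0.75645 × 2.63933 = 1.997 atoms per formula unit.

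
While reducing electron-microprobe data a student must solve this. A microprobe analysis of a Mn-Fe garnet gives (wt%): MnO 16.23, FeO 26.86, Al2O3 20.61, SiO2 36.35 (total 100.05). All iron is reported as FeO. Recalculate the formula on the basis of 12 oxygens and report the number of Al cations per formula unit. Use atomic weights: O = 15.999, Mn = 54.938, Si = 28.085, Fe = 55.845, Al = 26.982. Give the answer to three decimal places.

2.005 Al apfu

MnO: 16.23/70.937 = 0.22879 mol → 0.22879 mol Mn, 0.22879 mol O.
FeO: 26.86/71.844 = 0.37387 mol → 0.37387 mol Fe, 0.37387 mol O.
Al2O3: 20.61/101.961 = 0.20214 mol → 0.40428 mol Al, 0.60642 mol O.
SiO2: 36.35/60.083 = 0.60500 mol → 0.60500 mol Si, 1.21000 mol O.
Total oxygen = 2.41908 mol. Normalization factor = 12/2.41908 = 4.96056.
Al per 12 O = 0.40428 × 4.96056 = 2.005.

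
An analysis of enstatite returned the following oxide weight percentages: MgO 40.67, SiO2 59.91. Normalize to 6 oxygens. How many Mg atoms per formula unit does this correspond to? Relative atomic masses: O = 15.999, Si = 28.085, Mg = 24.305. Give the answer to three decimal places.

MgO: 40.67/40.304 = 1.00908 mol → 1.00908 mol Mg, 1.00908 mol O.
SiO2: 59.91/60.083 = 0.99712 mol → 0.99712 mol Si, 1.99424 mol O.
Total oxygen = 3.00332 mol. Normalization factor = 6/3.00332 = 1.99779.
Mg per 6 O = 1.00908 × 1.99779 = 2.016.

2.016 Mg apfu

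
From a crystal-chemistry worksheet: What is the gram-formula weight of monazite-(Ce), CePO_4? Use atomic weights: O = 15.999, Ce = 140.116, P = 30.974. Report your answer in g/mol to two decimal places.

The formula mass is the sum 1(140.116) + 1(30.974) + 4(15.999).

235.09 g/mol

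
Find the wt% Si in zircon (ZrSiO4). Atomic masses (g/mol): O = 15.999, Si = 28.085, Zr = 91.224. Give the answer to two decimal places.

Formula mass = 1·91.224 + 1·28.085 + 4·15.999 = 183.305 g/mol, of which 28.085 g is Si.
So Si makes up 28.085/183.305 = 0.1532 of the mass, i.e. 15.32%.

15.32 mass %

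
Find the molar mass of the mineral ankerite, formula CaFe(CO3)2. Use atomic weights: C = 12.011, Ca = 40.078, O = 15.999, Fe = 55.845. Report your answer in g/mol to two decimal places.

215.94 g/mol

M = 1·40.078 + 1·55.845 + 2·12.011 + 6·15.999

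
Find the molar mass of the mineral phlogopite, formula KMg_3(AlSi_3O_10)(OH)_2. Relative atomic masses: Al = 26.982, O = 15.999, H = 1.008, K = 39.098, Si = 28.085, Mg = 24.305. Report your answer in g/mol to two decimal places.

417.25 g/mol

K: 1 × 39.098 = 39.0980
Mg: 3 × 24.305 = 72.9150
Al: 1 × 26.982 = 26.9820
Si: 3 × 28.085 = 84.2550
O: 12 × 15.999 = 191.9880
H: 2 × 1.008 = 2.0160
Summing the contributions gives the formula mass.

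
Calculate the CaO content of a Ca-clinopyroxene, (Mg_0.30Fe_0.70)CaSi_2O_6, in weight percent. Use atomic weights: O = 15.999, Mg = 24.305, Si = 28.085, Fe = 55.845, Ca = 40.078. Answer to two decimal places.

M((Mg_0.30Fe_0.70)CaSi_2O_6) = 238.625 g/mol; M(CaO) = 56.077 g/mol.
Moles CaO per formula unit = 1 Ca ÷ 1 = 1.0000.
CaO fraction = (1.0000 × 56.077) / 238.625 = 56.077/238.625 = 0.2350.

23.50 wt%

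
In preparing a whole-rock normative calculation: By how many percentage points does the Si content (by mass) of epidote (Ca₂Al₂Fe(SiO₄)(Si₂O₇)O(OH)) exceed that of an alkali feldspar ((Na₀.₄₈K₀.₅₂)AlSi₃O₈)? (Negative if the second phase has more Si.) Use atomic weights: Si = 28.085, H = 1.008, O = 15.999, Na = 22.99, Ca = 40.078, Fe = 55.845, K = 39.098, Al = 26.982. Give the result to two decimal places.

-13.70 percentage points

Si in Ca₂Al₂Fe(SiO₄)(Si₂O₇)O(OH): molar mass 483.215 g/mol; 3×28.085 = 84.255 g → 17.44 wt%.
Si in (Na₀.₄₈K₀.₅₂)AlSi₃O₈: molar mass 270.595 g/mol; 3×28.085 = 84.255 g → 31.14 wt%.
Difference = 17.44 − 31.14 = -13.70 percentage points.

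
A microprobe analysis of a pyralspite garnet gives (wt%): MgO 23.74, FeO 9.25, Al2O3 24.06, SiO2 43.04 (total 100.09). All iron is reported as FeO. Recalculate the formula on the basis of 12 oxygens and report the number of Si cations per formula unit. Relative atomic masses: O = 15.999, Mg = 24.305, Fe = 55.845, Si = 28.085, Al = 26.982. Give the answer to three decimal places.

MgO: 23.74/40.304 = 0.58902 mol → 0.58902 mol Mg, 0.58902 mol O.
FeO: 9.25/71.844 = 0.12875 mol → 0.12875 mol Fe, 0.12875 mol O.
Al2O3: 24.06/101.961 = 0.23597 mol → 0.47194 mol Al, 0.70791 mol O.
SiO2: 43.04/60.083 = 0.71634 mol → 0.71634 mol Si, 1.43268 mol O.
Total oxygen = 2.85836 mol. Normalization factor = 12/2.85836 = 4.19821.
Si per 12 O = 0.71634 × 4.19821 = 3.007.

3.007 Si apfu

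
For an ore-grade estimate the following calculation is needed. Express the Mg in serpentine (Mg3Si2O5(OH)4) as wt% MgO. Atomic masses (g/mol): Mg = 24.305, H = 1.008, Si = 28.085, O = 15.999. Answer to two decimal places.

43.63 wt%

Formula mass = 277.108 g/mol.
3 Mg → 3.0000 mol MgO per formula unit; M(MgO) = 40.304, so MgO mass = 120.912 g.
120.912/277.108 × 100 = 43.63 wt%.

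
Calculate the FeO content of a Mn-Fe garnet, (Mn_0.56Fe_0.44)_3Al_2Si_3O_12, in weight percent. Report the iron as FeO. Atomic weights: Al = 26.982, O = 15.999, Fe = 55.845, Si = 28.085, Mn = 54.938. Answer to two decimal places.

19.11 wt%

Formula mass = 496.218 g/mol.
1.32 Fe → 1.3200 mol FeO per formula unit; M(FeO) = 71.844, so FeO mass = 94.834 g.
94.834/496.218 × 100 = 19.11 wt%.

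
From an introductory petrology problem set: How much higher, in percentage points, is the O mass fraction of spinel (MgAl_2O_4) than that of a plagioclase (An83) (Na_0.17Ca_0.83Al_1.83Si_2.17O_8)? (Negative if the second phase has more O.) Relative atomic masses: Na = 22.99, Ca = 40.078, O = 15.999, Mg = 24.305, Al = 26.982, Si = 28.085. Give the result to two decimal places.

-1.48 percentage points

First mineral: 63.996 g O in 142.265 g formula = 44.98 wt% O.
Second mineral: 127.992 g O in 275.487 g formula = 46.46 wt% O.
44.98% − 46.46% gives a difference of -1.48 percentage points.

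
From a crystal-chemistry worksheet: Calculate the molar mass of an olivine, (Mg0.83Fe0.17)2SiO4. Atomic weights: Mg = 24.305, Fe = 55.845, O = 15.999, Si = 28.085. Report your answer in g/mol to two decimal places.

M = 1.66*24.305 + 0.34*55.845 + 1*28.085 + 4*15.999

151.41 g/mol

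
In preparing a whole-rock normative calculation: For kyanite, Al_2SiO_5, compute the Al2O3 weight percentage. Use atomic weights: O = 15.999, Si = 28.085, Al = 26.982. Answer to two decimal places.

Formula mass = 162.044 g/mol.
2 Al → 1.0000 mol Al2O3 per formula unit; M(Al2O3) = 101.961, so Al2O3 mass = 101.961 g.
101.961/162.044 × 100 = 62.92 wt%.

62.92 wt%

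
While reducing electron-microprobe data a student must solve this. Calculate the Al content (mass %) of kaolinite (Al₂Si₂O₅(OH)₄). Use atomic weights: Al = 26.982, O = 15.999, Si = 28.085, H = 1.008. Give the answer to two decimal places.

20.90 mass %

Molar mass of Al₂Si₂O₅(OH)₄: 2*26.982 + 2*28.085 + 9*15.999 + 4*1.008 = 258.157 g/mol.
Mass of Al per formula unit: 2 × 26.982 = 53.964 g.
Weight fraction Al = 53.964 / 258.157 = 0.2090.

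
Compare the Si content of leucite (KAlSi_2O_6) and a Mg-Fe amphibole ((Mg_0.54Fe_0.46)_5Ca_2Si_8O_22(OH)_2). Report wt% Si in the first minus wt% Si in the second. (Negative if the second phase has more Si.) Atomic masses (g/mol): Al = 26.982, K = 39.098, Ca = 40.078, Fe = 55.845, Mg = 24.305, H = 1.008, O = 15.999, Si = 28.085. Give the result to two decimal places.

First mineral: 56.170 g Si in 218.244 g formula = 25.74 wt% Si.
Second mineral: 224.680 g Si in 884.895 g formula = 25.39 wt% Si.
25.74% − 25.39% gives a difference of 0.35 percentage points.

0.35 percentage points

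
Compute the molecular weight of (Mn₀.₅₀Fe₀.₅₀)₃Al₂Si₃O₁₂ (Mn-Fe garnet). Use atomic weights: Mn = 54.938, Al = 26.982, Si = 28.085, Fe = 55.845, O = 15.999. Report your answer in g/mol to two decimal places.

M = 1.50·54.938 + 1.50·55.845 + 2·26.982 + 3·28.085 + 12·15.999

496.38 g/mol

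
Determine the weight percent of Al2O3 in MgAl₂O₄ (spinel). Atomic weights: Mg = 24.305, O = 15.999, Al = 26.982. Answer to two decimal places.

Formula mass = 142.265 g/mol.
2 Al → 1.0000 mol Al2O3 per formula unit; M(Al2O3) = 101.961, so Al2O3 mass = 101.961 g.
101.961/142.265 × 100 = 71.67 wt%.

71.67 wt%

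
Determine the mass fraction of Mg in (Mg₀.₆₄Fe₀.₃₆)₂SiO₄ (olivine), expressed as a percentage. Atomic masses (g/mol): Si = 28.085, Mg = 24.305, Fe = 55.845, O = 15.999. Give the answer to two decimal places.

19.04 wt%

Formula mass = 1.28×24.305 + 0.72×55.845 + 1×28.085 + 4×15.999 = 163.400 g/mol, of which 31.110 g is Mg.
So Mg makes up 31.110/163.400 = 0.1904 of the mass, i.e. 19.04%.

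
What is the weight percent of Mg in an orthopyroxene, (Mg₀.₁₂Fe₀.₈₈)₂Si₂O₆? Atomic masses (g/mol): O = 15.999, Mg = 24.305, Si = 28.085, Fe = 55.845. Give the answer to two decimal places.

2.28 weight percent

Molar mass of (Mg₀.₁₂Fe₀.₈₈)₂Si₂O₆: 0.24*24.305 + 1.76*55.845 + 2*28.085 + 6*15.999 = 256.284 g/mol.
Mass of Mg per formula unit: 0.24 × 24.305 = 5.833 g.
Weight fraction Mg = 5.833 / 256.284 = 0.0228.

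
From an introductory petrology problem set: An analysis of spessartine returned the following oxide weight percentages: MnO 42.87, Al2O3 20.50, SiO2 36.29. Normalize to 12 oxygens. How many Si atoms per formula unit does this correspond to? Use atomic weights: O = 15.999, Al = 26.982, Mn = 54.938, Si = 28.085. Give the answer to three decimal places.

MnO (M=70.937): mol = 0.60434; Mn = 0.60434, O = 0.60434.
Al2O3 (M=101.961): mol = 0.20106; Al = 0.40212, O = 0.60318.
SiO2 (M=60.083): mol = 0.60400; Si = 0.60400, O = 1.20800.
ΣO = 2.41552; factor = 12/ΣO = 4.96787.
Si apfu = 0.60400 × 4.96787 = 3.001.

3.001 Si apfu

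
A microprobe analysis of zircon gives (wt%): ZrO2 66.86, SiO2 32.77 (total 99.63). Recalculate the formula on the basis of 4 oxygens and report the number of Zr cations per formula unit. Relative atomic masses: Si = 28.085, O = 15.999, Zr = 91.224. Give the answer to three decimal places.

0.997 Zr apfu

ZrO2: 66.86/123.222 = 0.54260 mol → 0.54260 mol Zr, 1.08520 mol O.
SiO2: 32.77/60.083 = 0.54541 mol → 0.54541 mol Si, 1.09082 mol O.
Total oxygen = 2.17602 mol. Normalization factor = 4/2.17602 = 1.83822.
Zr per 4 O = 0.54260 × 1.83822 = 0.997.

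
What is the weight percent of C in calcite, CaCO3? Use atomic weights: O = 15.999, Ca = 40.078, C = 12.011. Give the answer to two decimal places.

12.00 wt%

Molar mass of CaCO3: 1·40.078 + 1·12.011 + 3·15.999 = 100.086 g/mol.
Mass of C per formula unit: 1 × 12.011 = 12.011 g.
Weight fraction C = 12.011 / 100.086 = 0.1200.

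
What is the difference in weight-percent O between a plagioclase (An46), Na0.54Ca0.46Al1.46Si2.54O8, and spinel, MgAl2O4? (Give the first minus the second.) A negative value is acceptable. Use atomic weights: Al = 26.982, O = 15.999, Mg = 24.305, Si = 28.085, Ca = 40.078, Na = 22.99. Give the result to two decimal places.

O in Na0.54Ca0.46Al1.46Si2.54O8: molar mass 269.572 g/mol; 8×15.999 = 127.992 g → 47.48 wt%.
O in MgAl2O4: molar mass 142.265 g/mol; 4×15.999 = 63.996 g → 44.98 wt%.
Difference = 47.48 − 44.98 = 2.50 percentage points.

2.50 percentage points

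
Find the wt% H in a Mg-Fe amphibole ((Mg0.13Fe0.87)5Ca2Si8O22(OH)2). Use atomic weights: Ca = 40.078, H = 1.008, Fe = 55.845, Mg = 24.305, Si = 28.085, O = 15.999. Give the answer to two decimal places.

Molar mass of (Mg0.13Fe0.87)5Ca2Si8O22(OH)2: 0.65×24.305 + 4.35×55.845 + 2×40.078 + 8×28.085 + 24×15.999 + 2×1.008 = 949.552 g/mol.
Mass of H per formula unit: 2 × 1.008 = 2.016 g.
Weight fraction H = 2.016 / 949.552 = 0.0021.

0.21 mass %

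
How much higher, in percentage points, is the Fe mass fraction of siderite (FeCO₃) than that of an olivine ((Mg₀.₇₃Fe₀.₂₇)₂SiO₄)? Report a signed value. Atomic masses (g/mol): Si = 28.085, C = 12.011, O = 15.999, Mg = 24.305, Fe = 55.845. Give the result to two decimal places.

29.08 percentage points

M(FeCO₃) = 115.853 g/mol, so wt% Fe = 55.845/115.853 × 100 = 48.20%.
M((Mg₀.₇₃Fe₀.₂₇)₂SiO₄) = 157.723 g/mol, so wt% Fe = 30.156/157.723 × 100 = 19.12%.
48.20 − 19.12 = 29.08 pp.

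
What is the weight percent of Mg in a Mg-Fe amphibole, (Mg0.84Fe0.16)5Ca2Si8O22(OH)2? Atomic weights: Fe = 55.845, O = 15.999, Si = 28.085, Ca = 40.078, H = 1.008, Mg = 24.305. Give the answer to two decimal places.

12.19 mass %

Molar mass of (Mg0.84Fe0.16)5Ca2Si8O22(OH)2: 4.20*24.305 + 0.80*55.845 + 2*40.078 + 8*28.085 + 24*15.999 + 2*1.008 = 837.585 g/mol.
Mass of Mg per formula unit: 4.20 × 24.305 = 102.081 g.
Weight fraction Mg = 102.081 / 837.585 = 0.1219.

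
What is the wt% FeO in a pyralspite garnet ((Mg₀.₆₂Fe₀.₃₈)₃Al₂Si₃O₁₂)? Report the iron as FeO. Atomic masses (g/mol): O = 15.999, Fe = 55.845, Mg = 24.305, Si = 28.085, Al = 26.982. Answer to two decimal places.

18.65 wt%

Molar mass of (Mg₀.₆₂Fe₀.₃₈)₃Al₂Si₃O₁₂ = 1.86*24.305 + 1.14*55.845 + 2*26.982 + 3*28.085 + 12*15.999 = 439.078 g/mol.
Each formula unit contains 1.14 Fe, equivalent to 1.14/1 = 1.1400 mol FeO.
M(FeO) = 1×55.845 + 1×15.999 = 71.844 g/mol.
Mass of FeO per formula unit = 1.1400 × 71.844 = 81.902 g.
FeO wt% = 81.902 / 439.078 × 100 = 18.65%.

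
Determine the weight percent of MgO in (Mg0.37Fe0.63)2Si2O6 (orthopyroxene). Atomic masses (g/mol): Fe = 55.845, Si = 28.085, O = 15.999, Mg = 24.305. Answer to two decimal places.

Molar mass of (Mg0.37Fe0.63)2Si2O6 = 0.74·24.305 + 1.26·55.845 + 2·28.085 + 6·15.999 = 240.514 g/mol.
Each formula unit contains 0.74 Mg, equivalent to 0.74/1 = 0.7400 mol MgO.
M(MgO) = 1×24.305 + 1×15.999 = 40.304 g/mol.
Mass of MgO per formula unit = 0.7400 × 40.304 = 29.825 g.
MgO wt% = 29.825 / 240.514 × 100 = 12.40%.

12.40 wt%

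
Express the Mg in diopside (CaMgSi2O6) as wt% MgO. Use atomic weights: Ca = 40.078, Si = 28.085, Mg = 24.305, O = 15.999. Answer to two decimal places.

18.61 wt%

Molar mass of CaMgSi2O6 = 1*40.078 + 1*24.305 + 2*28.085 + 6*15.999 = 216.547 g/mol.
Each formula unit contains 1 Mg, equivalent to 1/1 = 1.0000 mol MgO.
M(MgO) = 1×24.305 + 1×15.999 = 40.304 g/mol.
Mass of MgO per formula unit = 1.0000 × 40.304 = 40.304 g.
MgO wt% = 40.304 / 216.547 × 100 = 18.61%.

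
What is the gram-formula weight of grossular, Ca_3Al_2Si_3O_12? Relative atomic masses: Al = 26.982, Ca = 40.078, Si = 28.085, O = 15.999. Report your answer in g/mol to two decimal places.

450.44 g/mol

The formula mass is the sum 3*40.078 + 2*26.982 + 3*28.085 + 12*15.999.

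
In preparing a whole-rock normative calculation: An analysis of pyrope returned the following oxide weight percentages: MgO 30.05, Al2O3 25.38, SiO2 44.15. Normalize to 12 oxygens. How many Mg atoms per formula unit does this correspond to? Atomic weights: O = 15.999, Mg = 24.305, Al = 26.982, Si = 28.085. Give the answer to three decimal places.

3.021 Mg apfu

MgO (M=40.304): mol = 0.74558; Mg = 0.74558, O = 0.74558.
Al2O3 (M=101.961): mol = 0.24892; Al = 0.49784, O = 0.74676.
SiO2 (M=60.083): mol = 0.73482; Si = 0.73482, O = 1.46964.
ΣO = 2.96198; factor = 12/ΣO = 4.05134.
Mg apfu = 0.74558 × 4.05134 = 3.021.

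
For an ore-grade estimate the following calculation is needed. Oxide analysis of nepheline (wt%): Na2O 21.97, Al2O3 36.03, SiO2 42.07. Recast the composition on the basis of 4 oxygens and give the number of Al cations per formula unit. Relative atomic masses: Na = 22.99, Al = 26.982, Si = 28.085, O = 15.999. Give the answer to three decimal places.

21.97 wt% Na2O ÷ 61.979 g/mol = 0.35447 mol, giving 0.70894 Na and 0.35447 O.
36.03 wt% Al2O3 ÷ 101.961 g/mol = 0.35337 mol, giving 0.70674 Al and 1.06011 O.
42.07 wt% SiO2 ÷ 60.083 g/mol = 0.70020 mol, giving 0.70020 Si and 1.40040 O.
Oxygen sums to 2.81498; scaling by 4/2.81498 = 1.42097 puts the formula on 4 O.
Al: 0.70674 × 1.42097 = 1.004 atoms per formula unit.

1.004 Al apfu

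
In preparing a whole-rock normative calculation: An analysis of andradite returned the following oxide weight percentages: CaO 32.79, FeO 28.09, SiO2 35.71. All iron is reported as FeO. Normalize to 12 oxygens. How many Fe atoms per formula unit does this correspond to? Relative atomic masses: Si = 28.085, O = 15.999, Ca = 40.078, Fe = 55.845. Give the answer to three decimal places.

32.79 wt% CaO ÷ 56.077 g/mol = 0.58473 mol, giving 0.58473 Ca and 0.58473 O.
28.09 wt% FeO ÷ 71.844 g/mol = 0.39099 mol, giving 0.39099 Fe and 0.39099 O.
35.71 wt% SiO2 ÷ 60.083 g/mol = 0.59434 mol, giving 0.59434 Si and 1.18868 O.
Oxygen sums to 2.16440; scaling by 12/2.16440 = 5.54426 puts the formula on 12 O.
Fe: 0.39099 × 5.54426 = 2.168 atoms per formula unit.

2.168 Fe apfu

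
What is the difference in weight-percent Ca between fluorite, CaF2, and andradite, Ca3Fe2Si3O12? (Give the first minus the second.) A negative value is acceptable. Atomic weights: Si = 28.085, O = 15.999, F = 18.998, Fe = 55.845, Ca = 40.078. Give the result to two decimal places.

M(CaF2) = 78.074 g/mol, so wt% Ca = 40.078/78.074 × 100 = 51.33%.
M(Ca3Fe2Si3O12) = 508.167 g/mol, so wt% Ca = 120.234/508.167 × 100 = 23.66%.
51.33 − 23.66 = 27.67 pp.

27.67 percentage points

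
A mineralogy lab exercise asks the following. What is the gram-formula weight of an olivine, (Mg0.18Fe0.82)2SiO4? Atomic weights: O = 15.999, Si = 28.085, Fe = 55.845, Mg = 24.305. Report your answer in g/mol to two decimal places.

M = 0.36·24.305 + 1.64·55.845 + 1·28.085 + 4·15.999

192.42 g/mol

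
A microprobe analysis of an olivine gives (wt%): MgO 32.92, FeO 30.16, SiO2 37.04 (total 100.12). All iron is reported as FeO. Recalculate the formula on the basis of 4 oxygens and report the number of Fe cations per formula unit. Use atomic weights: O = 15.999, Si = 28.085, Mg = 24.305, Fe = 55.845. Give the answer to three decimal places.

32.92 wt% MgO ÷ 40.304 g/mol = 0.81679 mol, giving 0.81679 Mg and 0.81679 O.
30.16 wt% FeO ÷ 71.844 g/mol = 0.41980 mol, giving 0.41980 Fe and 0.41980 O.
37.04 wt% SiO2 ÷ 60.083 g/mol = 0.61648 mol, giving 0.61648 Si and 1.23296 O.
Oxygen sums to 2.46955; scaling by 4/2.46955 = 1.61973 puts the formula on 4 O.
Fe: 0.41980 × 1.61973 = 0.680 atoms per formula unit.

0.680 Fe apfu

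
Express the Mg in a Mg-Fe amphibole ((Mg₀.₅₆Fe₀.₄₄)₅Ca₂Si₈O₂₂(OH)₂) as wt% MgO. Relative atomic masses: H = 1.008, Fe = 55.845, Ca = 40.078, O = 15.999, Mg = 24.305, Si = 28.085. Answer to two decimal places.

12.80 wt%

M((Mg₀.₅₆Fe₀.₄₄)₅Ca₂Si₈O₂₂(OH)₂) = 881.741 g/mol; M(MgO) = 40.304 g/mol.
Moles MgO per formula unit = 2.80 Mg ÷ 1 = 2.8000.
MgO fraction = (2.8000 × 40.304) / 881.741 = 112.851/881.741 = 0.1280.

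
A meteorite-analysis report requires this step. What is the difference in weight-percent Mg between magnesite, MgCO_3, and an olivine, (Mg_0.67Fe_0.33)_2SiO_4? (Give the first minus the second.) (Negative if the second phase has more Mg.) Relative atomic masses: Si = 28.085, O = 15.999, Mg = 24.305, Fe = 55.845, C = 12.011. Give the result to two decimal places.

8.66 percentage points

M(MgCO_3) = 84.313 g/mol, so wt% Mg = 24.305/84.313 × 100 = 28.83%.
M((Mg_0.67Fe_0.33)_2SiO_4) = 161.507 g/mol, so wt% Mg = 32.569/161.507 × 100 = 20.17%.
28.83 − 20.17 = 8.66 pp.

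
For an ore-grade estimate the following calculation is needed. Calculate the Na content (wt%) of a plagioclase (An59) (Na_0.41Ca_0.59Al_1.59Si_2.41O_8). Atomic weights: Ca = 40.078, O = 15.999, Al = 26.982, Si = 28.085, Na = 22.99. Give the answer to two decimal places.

3.47 wt%

Molar mass of Na_0.41Ca_0.59Al_1.59Si_2.41O_8: 0.41×22.99 + 0.59×40.078 + 1.59×26.982 + 2.41×28.085 + 8×15.999 = 271.650 g/mol.
Mass of Na per formula unit: 0.41 × 22.99 = 9.426 g.
Weight fraction Na = 9.426 / 271.650 = 0.0347.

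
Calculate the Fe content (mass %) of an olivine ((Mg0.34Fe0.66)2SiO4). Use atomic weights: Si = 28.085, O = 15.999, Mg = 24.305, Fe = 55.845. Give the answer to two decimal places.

40.43 mass %

Molar mass of (Mg0.34Fe0.66)2SiO4: 0.68×24.305 + 1.32×55.845 + 1×28.085 + 4×15.999 = 182.324 g/mol.
Mass of Fe per formula unit: 1.32 × 55.845 = 73.715 g.
Weight fraction Fe = 73.715 / 182.324 = 0.4043.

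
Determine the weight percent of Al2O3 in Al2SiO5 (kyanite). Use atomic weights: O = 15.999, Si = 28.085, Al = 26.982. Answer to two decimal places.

Formula mass = 162.044 g/mol.
2 Al → 1.0000 mol Al2O3 per formula unit; M(Al2O3) = 101.961, so Al2O3 mass = 101.961 g.
101.961/162.044 × 100 = 62.92 wt%.

62.92 wt%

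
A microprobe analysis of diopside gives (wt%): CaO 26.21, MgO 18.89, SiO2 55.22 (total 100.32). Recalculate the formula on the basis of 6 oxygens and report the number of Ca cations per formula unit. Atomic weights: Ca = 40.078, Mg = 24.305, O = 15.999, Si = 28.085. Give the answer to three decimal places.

1.011 Ca apfu

26.21 wt% CaO ÷ 56.077 g/mol = 0.46739 mol, giving 0.46739 Ca and 0.46739 O.
18.89 wt% MgO ÷ 40.304 g/mol = 0.46869 mol, giving 0.46869 Mg and 0.46869 O.
55.22 wt% SiO2 ÷ 60.083 g/mol = 0.91906 mol, giving 0.91906 Si and 1.83812 O.
Oxygen sums to 2.77420; scaling by 6/2.77420 = 2.16279 puts the formula on 6 O.
Ca: 0.46739 × 2.16279 = 1.011 atoms per formula unit.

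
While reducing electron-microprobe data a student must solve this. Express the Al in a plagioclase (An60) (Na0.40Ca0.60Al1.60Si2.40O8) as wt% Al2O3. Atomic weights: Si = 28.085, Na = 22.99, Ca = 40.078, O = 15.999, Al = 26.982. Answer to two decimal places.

30.01 wt%

M(Na0.40Ca0.60Al1.60Si2.40O8) = 271.810 g/mol; M(Al2O3) = 101.961 g/mol.
Moles Al2O3 per formula unit = 1.60 Al ÷ 2 = 0.8000.
Al2O3 fraction = (0.8000 × 101.961) / 271.810 = 81.569/271.810 = 0.3001.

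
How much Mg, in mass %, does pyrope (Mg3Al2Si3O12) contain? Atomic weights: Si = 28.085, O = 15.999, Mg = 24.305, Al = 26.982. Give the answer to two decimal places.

18.09 mass %

Formula mass = 3·24.305 + 2·26.982 + 3·28.085 + 12·15.999 = 403.122 g/mol, of which 72.915 g is Mg.
So Mg makes up 72.915/403.122 = 0.1809 of the mass, i.e. 18.09%.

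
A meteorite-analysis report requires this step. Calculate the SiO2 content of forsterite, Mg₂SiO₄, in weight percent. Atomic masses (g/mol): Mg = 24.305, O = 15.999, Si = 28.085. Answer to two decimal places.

Molar mass of Mg₂SiO₄ = 2·24.305 + 1·28.085 + 4·15.999 = 140.691 g/mol.
Each formula unit contains 1 Si, equivalent to 1/1 = 1.0000 mol SiO2.
M(SiO2) = 1×28.085 + 2×15.999 = 60.083 g/mol.
Mass of SiO2 per formula unit = 1.0000 × 60.083 = 60.083 g.
SiO2 wt% = 60.083 / 140.691 × 100 = 42.71%.

42.71 wt%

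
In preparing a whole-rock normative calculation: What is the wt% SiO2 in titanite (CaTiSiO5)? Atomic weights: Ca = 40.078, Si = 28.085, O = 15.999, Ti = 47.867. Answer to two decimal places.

M(CaTiSiO5) = 196.025 g/mol; M(SiO2) = 60.083 g/mol.
Moles SiO2 per formula unit = 1 Si ÷ 1 = 1.0000.
SiO2 fraction = (1.0000 × 60.083) / 196.025 = 60.083/196.025 = 0.3065.

30.65 wt%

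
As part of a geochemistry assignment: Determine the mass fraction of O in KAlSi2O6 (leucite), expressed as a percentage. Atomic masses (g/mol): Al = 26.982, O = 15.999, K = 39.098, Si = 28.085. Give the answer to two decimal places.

43.98 mass %

Formula mass = 1×39.098 + 1×26.982 + 2×28.085 + 6×15.999 = 218.244 g/mol, of which 95.994 g is O.
So O makes up 95.994/218.244 = 0.4398 of the mass, i.e. 43.98%.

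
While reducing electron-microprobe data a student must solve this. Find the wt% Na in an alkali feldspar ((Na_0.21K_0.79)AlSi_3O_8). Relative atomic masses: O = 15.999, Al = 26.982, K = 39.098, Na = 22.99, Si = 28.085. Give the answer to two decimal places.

Formula mass = 0.21×22.99 + 0.79×39.098 + 1×26.982 + 3×28.085 + 8×15.999 = 274.944 g/mol, of which 4.828 g is Na.
So Na makes up 4.828/274.944 = 0.0176 of the mass, i.e. 1.76%.

1.76 mass %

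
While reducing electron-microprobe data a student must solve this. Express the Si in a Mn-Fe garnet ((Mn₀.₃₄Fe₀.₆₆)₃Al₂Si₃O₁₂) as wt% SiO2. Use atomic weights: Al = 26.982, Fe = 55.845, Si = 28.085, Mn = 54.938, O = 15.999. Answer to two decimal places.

36.28 wt%

Molar mass of (Mn₀.₃₄Fe₀.₆₆)₃Al₂Si₃O₁₂ = 1.02*54.938 + 1.98*55.845 + 2*26.982 + 3*28.085 + 12*15.999 = 496.817 g/mol.
Each formula unit contains 3 Si, equivalent to 3/1 = 3.0000 mol SiO2.
M(SiO2) = 1×28.085 + 2×15.999 = 60.083 g/mol.
Mass of SiO2 per formula unit = 3.0000 × 60.083 = 180.249 g.
SiO2 wt% = 180.249 / 496.817 × 100 = 36.28%.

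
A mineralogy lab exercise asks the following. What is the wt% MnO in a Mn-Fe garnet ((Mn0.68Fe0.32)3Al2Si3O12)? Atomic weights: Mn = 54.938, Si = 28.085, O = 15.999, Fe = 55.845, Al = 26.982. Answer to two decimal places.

29.18 wt%

Formula mass = 495.892 g/mol.
2.04 Mn → 2.0400 mol MnO per formula unit; M(MnO) = 70.937, so MnO mass = 144.711 g.
144.711/495.892 × 100 = 29.18 wt%.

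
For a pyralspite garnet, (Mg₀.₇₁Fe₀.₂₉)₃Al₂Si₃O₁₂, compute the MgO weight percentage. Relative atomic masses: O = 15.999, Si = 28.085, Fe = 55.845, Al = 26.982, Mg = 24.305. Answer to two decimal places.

Molar mass of (Mg₀.₇₁Fe₀.₂₉)₃Al₂Si₃O₁₂ = 2.13*24.305 + 0.87*55.845 + 2*26.982 + 3*28.085 + 12*15.999 = 430.562 g/mol.
Each formula unit contains 2.13 Mg, equivalent to 2.13/1 = 2.1300 mol MgO.
M(MgO) = 1×24.305 + 1×15.999 = 40.304 g/mol.
Mass of MgO per formula unit = 2.1300 × 40.304 = 85.848 g.
MgO wt% = 85.848 / 430.562 × 100 = 19.94%.

19.94 wt%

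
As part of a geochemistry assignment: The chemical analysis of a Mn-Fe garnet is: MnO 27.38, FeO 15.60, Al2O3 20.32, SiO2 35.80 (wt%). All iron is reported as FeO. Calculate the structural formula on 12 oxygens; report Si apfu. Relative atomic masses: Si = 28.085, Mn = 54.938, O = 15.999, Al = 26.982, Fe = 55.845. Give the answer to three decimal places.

2.988 Si apfu

27.38 wt% MnO ÷ 70.937 g/mol = 0.38598 mol, giving 0.38598 Mn and 0.38598 O.
15.60 wt% FeO ÷ 71.844 g/mol = 0.21714 mol, giving 0.21714 Fe and 0.21714 O.
20.32 wt% Al2O3 ÷ 101.961 g/mol = 0.19929 mol, giving 0.39858 Al and 0.59787 O.
35.80 wt% SiO2 ÷ 60.083 g/mol = 0.59584 mol, giving 0.59584 Si and 1.19168 O.
Oxygen sums to 2.39267; scaling by 12/2.39267 = 5.01532 puts the formula on 12 O.
Si: 0.59584 × 5.01532 = 2.988 atoms per formula unit.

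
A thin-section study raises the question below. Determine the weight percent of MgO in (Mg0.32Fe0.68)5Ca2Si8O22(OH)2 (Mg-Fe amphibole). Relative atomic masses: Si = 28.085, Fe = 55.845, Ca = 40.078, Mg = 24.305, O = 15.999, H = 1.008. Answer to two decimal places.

Formula mass = 919.589 g/mol.
1.60 Mg → 1.6000 mol MgO per formula unit; M(MgO) = 40.304, so MgO mass = 64.486 g.
64.486/919.589 × 100 = 7.01 wt%.

7.01 wt%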